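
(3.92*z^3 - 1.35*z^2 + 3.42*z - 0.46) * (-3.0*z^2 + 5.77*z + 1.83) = -11.76*z^5 + 26.6684*z^4 - 10.8759*z^3 + 18.6429*z^2 + 3.6044*z - 0.8418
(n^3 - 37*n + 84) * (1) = n^3 - 37*n + 84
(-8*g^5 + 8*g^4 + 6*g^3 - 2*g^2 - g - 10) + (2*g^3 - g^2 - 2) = -8*g^5 + 8*g^4 + 8*g^3 - 3*g^2 - g - 12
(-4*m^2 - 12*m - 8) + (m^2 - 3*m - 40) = -3*m^2 - 15*m - 48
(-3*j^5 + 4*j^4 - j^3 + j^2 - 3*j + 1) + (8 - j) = -3*j^5 + 4*j^4 - j^3 + j^2 - 4*j + 9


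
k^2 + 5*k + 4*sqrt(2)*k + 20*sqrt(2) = (k + 5)*(k + 4*sqrt(2))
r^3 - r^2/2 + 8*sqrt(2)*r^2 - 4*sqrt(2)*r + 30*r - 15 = (r - 1/2)*(r + 3*sqrt(2))*(r + 5*sqrt(2))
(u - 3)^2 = u^2 - 6*u + 9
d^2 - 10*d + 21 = (d - 7)*(d - 3)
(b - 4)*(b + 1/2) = b^2 - 7*b/2 - 2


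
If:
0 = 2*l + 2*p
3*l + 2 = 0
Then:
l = -2/3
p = 2/3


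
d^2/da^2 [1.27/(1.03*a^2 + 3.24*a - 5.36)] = (-2.694686*a^2 - 8.476488*a + 1.27*(2.06*a + 3.24)*(4.12*a + 6.48) + 14.022832)/(1.03*a^2 + 3.24*a - 5.36)^3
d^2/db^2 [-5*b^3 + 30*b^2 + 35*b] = 60 - 30*b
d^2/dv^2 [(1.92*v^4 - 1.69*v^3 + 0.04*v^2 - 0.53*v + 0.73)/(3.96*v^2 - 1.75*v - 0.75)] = (60.217344*v^6 - 79.8336*v^5 + 1.0656*v^4 + 3.86205399999999*v^3 + 69.049458*v^2 - 45.50175*v + 10.2437)/(62.099136*v^6 - 82.3284*v^5 + 1.0989*v^4 + 25.825625*v^3 - 0.208125*v^2 - 2.953125*v - 0.421875)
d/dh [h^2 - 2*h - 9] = 2*h - 2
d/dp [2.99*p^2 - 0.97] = 5.98*p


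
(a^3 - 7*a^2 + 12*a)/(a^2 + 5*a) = (a^2 - 7*a + 12)/(a + 5)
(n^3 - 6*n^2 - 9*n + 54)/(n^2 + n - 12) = (n^2 - 3*n - 18)/(n + 4)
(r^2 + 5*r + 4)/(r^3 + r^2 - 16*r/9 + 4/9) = 9*(r^2 + 5*r + 4)/(9*r^3 + 9*r^2 - 16*r + 4)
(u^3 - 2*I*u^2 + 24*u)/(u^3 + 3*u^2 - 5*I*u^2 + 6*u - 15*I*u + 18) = u*(u + 4*I)/(u^2 + u*(3 + I) + 3*I)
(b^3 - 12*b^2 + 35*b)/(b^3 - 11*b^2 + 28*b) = (b - 5)/(b - 4)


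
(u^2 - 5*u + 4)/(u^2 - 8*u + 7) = (u - 4)/(u - 7)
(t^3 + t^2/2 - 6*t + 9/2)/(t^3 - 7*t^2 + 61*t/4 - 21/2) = 2*(t^2 + 2*t - 3)/(2*t^2 - 11*t + 14)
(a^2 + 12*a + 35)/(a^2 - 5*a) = (a^2 + 12*a + 35)/(a*(a - 5))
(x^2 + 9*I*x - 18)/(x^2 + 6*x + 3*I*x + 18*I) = (x + 6*I)/(x + 6)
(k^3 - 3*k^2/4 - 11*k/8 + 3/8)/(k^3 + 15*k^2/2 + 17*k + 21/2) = (8*k^2 - 14*k + 3)/(4*(2*k^2 + 13*k + 21))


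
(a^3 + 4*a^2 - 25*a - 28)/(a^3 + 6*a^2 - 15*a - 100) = (a^2 + 8*a + 7)/(a^2 + 10*a + 25)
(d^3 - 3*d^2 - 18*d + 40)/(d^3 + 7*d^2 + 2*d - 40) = (d - 5)/(d + 5)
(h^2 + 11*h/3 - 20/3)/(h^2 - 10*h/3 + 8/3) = (h + 5)/(h - 2)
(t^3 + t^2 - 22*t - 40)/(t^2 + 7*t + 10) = (t^2 - t - 20)/(t + 5)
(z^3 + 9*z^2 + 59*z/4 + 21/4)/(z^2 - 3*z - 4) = (4*z^3 + 36*z^2 + 59*z + 21)/(4*(z^2 - 3*z - 4))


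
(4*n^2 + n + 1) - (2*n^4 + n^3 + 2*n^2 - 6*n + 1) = -2*n^4 - n^3 + 2*n^2 + 7*n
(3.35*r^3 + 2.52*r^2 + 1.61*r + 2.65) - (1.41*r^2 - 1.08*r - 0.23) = 3.35*r^3 + 1.11*r^2 + 2.69*r + 2.88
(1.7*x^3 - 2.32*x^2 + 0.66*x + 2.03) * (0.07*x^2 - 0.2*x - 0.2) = 0.119*x^5 - 0.5024*x^4 + 0.1702*x^3 + 0.4741*x^2 - 0.538*x - 0.406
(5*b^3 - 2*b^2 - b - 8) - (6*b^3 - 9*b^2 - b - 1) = -b^3 + 7*b^2 - 7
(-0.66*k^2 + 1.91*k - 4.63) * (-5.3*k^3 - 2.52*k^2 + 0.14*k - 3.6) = 3.498*k^5 - 8.4598*k^4 + 19.6334*k^3 + 14.311*k^2 - 7.5242*k + 16.668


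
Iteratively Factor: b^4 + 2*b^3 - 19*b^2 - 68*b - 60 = (b + 2)*(b^3 - 19*b - 30) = (b + 2)*(b + 3)*(b^2 - 3*b - 10) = (b - 5)*(b + 2)*(b + 3)*(b + 2)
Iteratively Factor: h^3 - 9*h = (h + 3)*(h^2 - 3*h) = (h - 3)*(h + 3)*(h)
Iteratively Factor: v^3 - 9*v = (v)*(v^2 - 9) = v*(v + 3)*(v - 3)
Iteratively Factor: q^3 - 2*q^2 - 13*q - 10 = (q + 1)*(q^2 - 3*q - 10) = (q + 1)*(q + 2)*(q - 5)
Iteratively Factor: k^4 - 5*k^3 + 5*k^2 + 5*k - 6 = (k - 2)*(k^3 - 3*k^2 - k + 3) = (k - 2)*(k - 1)*(k^2 - 2*k - 3) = (k - 2)*(k - 1)*(k + 1)*(k - 3)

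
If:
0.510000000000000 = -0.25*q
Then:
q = -2.04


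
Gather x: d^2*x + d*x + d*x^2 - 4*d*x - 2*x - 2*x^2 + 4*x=x^2*(d - 2) + x*(d^2 - 3*d + 2)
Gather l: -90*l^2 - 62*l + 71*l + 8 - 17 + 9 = -90*l^2 + 9*l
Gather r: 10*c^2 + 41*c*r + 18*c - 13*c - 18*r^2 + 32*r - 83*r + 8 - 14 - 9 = 10*c^2 + 5*c - 18*r^2 + r*(41*c - 51) - 15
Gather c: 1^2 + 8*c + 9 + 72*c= 80*c + 10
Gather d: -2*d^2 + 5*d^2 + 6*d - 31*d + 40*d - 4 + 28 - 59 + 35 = 3*d^2 + 15*d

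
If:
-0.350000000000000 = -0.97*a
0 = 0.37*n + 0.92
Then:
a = 0.36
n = -2.49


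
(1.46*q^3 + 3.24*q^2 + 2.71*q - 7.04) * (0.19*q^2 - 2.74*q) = 0.2774*q^5 - 3.3848*q^4 - 8.3627*q^3 - 8.763*q^2 + 19.2896*q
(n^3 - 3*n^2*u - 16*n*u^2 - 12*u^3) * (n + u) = n^4 - 2*n^3*u - 19*n^2*u^2 - 28*n*u^3 - 12*u^4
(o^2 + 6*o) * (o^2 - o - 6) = o^4 + 5*o^3 - 12*o^2 - 36*o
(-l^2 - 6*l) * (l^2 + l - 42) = -l^4 - 7*l^3 + 36*l^2 + 252*l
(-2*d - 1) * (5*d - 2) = -10*d^2 - d + 2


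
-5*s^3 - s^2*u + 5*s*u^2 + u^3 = (-s + u)*(s + u)*(5*s + u)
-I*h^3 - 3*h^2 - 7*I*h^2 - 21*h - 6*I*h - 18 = (h + 6)*(h - 3*I)*(-I*h - I)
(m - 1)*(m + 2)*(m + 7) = m^3 + 8*m^2 + 5*m - 14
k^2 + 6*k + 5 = (k + 1)*(k + 5)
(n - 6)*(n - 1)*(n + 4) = n^3 - 3*n^2 - 22*n + 24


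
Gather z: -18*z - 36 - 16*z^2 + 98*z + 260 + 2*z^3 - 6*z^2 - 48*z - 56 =2*z^3 - 22*z^2 + 32*z + 168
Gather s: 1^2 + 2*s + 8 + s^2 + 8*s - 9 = s^2 + 10*s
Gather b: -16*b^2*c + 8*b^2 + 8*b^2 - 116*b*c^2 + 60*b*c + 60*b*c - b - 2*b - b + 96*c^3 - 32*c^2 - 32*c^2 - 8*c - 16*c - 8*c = b^2*(16 - 16*c) + b*(-116*c^2 + 120*c - 4) + 96*c^3 - 64*c^2 - 32*c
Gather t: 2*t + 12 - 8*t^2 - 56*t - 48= -8*t^2 - 54*t - 36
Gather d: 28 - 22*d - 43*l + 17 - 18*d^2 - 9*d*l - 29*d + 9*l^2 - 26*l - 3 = -18*d^2 + d*(-9*l - 51) + 9*l^2 - 69*l + 42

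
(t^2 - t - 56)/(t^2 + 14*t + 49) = (t - 8)/(t + 7)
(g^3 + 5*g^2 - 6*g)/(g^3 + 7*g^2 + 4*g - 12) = g/(g + 2)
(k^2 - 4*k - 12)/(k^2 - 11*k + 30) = (k + 2)/(k - 5)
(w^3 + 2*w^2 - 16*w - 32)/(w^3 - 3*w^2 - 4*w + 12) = (w^2 - 16)/(w^2 - 5*w + 6)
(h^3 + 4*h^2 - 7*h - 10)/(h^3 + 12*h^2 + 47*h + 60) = (h^2 - h - 2)/(h^2 + 7*h + 12)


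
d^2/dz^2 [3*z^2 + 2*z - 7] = 6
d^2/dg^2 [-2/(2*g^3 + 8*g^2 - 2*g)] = 2*(g*(3*g + 4)*(g^2 + 4*g - 1) - (3*g^2 + 8*g - 1)^2)/(g^3*(g^2 + 4*g - 1)^3)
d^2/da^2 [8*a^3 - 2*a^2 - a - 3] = 48*a - 4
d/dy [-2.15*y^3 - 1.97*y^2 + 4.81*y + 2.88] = -6.45*y^2 - 3.94*y + 4.81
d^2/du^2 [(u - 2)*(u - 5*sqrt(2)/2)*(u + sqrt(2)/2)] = 6*u - 4*sqrt(2) - 4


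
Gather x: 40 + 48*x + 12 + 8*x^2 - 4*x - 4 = 8*x^2 + 44*x + 48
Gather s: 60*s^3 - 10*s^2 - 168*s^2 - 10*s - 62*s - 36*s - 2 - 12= 60*s^3 - 178*s^2 - 108*s - 14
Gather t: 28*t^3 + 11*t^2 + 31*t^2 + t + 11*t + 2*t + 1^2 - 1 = 28*t^3 + 42*t^2 + 14*t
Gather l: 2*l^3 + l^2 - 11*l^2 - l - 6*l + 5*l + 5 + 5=2*l^3 - 10*l^2 - 2*l + 10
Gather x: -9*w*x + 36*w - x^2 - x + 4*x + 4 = 36*w - x^2 + x*(3 - 9*w) + 4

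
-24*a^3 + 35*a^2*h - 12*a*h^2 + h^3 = (-8*a + h)*(-3*a + h)*(-a + h)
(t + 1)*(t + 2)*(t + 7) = t^3 + 10*t^2 + 23*t + 14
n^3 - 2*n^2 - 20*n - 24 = (n - 6)*(n + 2)^2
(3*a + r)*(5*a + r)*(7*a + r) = 105*a^3 + 71*a^2*r + 15*a*r^2 + r^3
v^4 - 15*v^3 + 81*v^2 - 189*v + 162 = (v - 6)*(v - 3)^3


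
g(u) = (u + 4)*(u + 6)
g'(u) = 2*u + 10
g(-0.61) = 18.27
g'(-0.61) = 8.78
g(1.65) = 43.22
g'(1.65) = 13.30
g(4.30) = 85.49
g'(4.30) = 18.60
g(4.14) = 82.54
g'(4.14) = 18.28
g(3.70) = 74.69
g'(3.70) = 17.40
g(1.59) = 42.43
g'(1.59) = 13.18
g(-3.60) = 0.96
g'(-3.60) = 2.80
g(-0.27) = 21.37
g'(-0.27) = 9.46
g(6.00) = 120.00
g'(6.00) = 22.00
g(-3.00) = 3.00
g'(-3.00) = 4.00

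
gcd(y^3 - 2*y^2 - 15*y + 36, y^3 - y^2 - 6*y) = y - 3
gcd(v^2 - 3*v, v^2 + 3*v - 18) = v - 3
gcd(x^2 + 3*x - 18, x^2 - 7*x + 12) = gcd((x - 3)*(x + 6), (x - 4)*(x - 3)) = x - 3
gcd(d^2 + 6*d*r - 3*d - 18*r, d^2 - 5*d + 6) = d - 3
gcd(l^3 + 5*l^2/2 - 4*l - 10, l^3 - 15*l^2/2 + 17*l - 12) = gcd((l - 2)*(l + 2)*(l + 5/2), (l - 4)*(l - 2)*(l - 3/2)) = l - 2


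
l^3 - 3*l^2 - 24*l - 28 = (l - 7)*(l + 2)^2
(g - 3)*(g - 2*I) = g^2 - 3*g - 2*I*g + 6*I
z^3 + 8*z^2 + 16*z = z*(z + 4)^2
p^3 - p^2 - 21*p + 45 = (p - 3)^2*(p + 5)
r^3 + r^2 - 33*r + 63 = (r - 3)^2*(r + 7)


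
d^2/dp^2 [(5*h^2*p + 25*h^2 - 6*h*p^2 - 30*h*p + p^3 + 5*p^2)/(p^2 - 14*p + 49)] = 2*(5*h^2*p + 145*h^2 - 114*h*p - 714*h + 217*p + 245)/(p^4 - 28*p^3 + 294*p^2 - 1372*p + 2401)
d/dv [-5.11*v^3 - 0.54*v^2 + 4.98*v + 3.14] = -15.33*v^2 - 1.08*v + 4.98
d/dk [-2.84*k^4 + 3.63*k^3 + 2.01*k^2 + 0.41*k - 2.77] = -11.36*k^3 + 10.89*k^2 + 4.02*k + 0.41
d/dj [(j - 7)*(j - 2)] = 2*j - 9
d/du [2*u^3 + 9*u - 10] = 6*u^2 + 9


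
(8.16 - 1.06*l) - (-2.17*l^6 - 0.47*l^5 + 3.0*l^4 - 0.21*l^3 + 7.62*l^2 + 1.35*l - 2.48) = 2.17*l^6 + 0.47*l^5 - 3.0*l^4 + 0.21*l^3 - 7.62*l^2 - 2.41*l + 10.64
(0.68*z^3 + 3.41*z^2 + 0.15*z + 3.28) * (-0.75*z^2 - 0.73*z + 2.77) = -0.51*z^5 - 3.0539*z^4 - 0.7182*z^3 + 6.8762*z^2 - 1.9789*z + 9.0856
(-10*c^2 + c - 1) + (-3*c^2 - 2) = -13*c^2 + c - 3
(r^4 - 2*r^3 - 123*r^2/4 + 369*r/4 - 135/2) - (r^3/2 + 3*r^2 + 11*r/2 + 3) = r^4 - 5*r^3/2 - 135*r^2/4 + 347*r/4 - 141/2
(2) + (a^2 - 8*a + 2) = a^2 - 8*a + 4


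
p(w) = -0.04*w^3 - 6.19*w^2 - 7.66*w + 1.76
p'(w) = -0.12*w^2 - 12.38*w - 7.66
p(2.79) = -68.66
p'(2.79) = -43.13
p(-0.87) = 3.77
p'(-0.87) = 3.02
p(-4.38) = -80.08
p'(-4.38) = 44.26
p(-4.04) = -65.69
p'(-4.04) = 40.40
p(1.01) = -12.33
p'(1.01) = -20.29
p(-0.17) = 2.88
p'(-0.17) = -5.56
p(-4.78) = -98.69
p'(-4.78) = 48.77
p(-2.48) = -16.70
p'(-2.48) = 22.30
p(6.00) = -275.68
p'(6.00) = -86.26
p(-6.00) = -166.48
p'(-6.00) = 62.30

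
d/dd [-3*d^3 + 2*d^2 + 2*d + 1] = -9*d^2 + 4*d + 2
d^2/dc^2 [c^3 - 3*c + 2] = 6*c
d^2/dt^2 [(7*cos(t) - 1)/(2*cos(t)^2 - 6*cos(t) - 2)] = (63*sin(t)^4*cos(t) + 17*sin(t)^4 - 6*sin(t)^2 - 103*cos(t)/4 + 93*cos(3*t)/4 - 7*cos(5*t)/2 + 51)/(2*(sin(t)^2 + 3*cos(t))^3)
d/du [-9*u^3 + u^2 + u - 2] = -27*u^2 + 2*u + 1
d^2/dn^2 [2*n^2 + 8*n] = 4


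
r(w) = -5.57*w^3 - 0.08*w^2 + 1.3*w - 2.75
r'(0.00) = 1.30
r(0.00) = -2.75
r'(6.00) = -601.22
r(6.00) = -1200.95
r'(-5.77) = -554.10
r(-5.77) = 1057.08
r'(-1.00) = -15.25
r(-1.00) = 1.44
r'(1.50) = -36.54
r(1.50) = -19.78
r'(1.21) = -23.36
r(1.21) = -11.16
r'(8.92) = -1329.68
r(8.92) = -3950.73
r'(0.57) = -4.22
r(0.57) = -3.07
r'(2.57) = -109.48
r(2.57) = -94.49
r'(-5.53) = -508.82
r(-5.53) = 929.57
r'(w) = -16.71*w^2 - 0.16*w + 1.3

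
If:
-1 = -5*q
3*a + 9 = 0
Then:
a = -3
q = 1/5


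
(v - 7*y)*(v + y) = v^2 - 6*v*y - 7*y^2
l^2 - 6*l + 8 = (l - 4)*(l - 2)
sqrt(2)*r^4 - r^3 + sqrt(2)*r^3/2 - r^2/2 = r^2*(r - sqrt(2)/2)*(sqrt(2)*r + sqrt(2)/2)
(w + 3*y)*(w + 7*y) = w^2 + 10*w*y + 21*y^2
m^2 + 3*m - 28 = (m - 4)*(m + 7)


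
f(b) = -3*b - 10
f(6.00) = -28.00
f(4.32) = -22.96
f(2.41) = -17.23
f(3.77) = -21.31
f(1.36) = -14.08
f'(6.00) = -3.00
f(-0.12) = -9.64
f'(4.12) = -3.00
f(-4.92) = 4.76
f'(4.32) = -3.00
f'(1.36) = -3.00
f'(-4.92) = -3.00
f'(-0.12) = -3.00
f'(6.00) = -3.00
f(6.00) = -28.00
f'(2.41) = -3.00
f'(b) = -3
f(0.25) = -10.75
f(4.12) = -22.36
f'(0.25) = -3.00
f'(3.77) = -3.00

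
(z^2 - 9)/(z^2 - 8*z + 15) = (z + 3)/(z - 5)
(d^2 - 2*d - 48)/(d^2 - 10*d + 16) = (d + 6)/(d - 2)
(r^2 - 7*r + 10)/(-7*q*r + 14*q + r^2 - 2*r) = (5 - r)/(7*q - r)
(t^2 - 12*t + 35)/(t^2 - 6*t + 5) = (t - 7)/(t - 1)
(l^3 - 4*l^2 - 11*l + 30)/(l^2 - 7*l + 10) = l + 3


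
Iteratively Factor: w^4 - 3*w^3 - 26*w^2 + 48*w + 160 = (w - 5)*(w^3 + 2*w^2 - 16*w - 32) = (w - 5)*(w + 4)*(w^2 - 2*w - 8) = (w - 5)*(w + 2)*(w + 4)*(w - 4)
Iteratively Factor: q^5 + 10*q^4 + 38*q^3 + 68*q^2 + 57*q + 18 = (q + 1)*(q^4 + 9*q^3 + 29*q^2 + 39*q + 18) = (q + 1)*(q + 3)*(q^3 + 6*q^2 + 11*q + 6) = (q + 1)^2*(q + 3)*(q^2 + 5*q + 6) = (q + 1)^2*(q + 2)*(q + 3)*(q + 3)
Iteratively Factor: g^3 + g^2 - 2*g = (g - 1)*(g^2 + 2*g) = (g - 1)*(g + 2)*(g)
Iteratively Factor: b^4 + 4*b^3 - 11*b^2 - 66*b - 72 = (b + 2)*(b^3 + 2*b^2 - 15*b - 36) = (b + 2)*(b + 3)*(b^2 - b - 12) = (b - 4)*(b + 2)*(b + 3)*(b + 3)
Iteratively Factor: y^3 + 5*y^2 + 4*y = (y)*(y^2 + 5*y + 4) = y*(y + 1)*(y + 4)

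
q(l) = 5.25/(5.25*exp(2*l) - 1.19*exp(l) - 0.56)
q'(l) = 5.25*(-10.5*exp(2*l) + 1.19*exp(l))/(5.25*exp(2*l) - 1.19*exp(l) - 0.56)^2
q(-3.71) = -8.96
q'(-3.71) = 0.35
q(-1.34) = -10.26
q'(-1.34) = -8.19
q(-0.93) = -24.74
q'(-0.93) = -135.79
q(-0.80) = -151.10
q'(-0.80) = -6893.95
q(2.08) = 0.02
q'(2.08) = -0.03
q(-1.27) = -10.93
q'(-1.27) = -11.25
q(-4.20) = -9.10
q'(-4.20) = 0.24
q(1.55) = 0.05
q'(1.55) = -0.10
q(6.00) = 0.00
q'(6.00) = 0.00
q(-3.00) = -8.66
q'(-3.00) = 0.47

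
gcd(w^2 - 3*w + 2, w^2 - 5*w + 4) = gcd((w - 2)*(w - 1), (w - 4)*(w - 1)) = w - 1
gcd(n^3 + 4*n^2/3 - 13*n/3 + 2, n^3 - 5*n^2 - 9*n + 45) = n + 3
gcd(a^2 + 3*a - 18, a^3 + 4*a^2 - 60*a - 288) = a + 6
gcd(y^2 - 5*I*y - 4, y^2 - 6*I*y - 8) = y - 4*I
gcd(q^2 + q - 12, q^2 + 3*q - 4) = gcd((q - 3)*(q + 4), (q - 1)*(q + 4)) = q + 4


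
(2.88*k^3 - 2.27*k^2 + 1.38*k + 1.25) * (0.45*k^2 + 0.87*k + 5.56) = 1.296*k^5 + 1.4841*k^4 + 14.6589*k^3 - 10.8581*k^2 + 8.7603*k + 6.95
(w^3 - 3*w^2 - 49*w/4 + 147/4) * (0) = 0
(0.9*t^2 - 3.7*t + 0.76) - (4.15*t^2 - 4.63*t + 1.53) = -3.25*t^2 + 0.93*t - 0.77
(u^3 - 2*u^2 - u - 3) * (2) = 2*u^3 - 4*u^2 - 2*u - 6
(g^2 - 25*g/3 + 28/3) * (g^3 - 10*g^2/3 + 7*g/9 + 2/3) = g^5 - 35*g^4/3 + 341*g^3/9 - 997*g^2/27 + 46*g/27 + 56/9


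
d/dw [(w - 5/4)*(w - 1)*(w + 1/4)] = 3*w^2 - 4*w + 11/16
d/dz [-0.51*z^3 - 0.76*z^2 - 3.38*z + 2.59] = -1.53*z^2 - 1.52*z - 3.38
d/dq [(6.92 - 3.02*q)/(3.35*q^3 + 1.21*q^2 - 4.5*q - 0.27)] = (20.234*q^3 - 65.8918*q^2 - 16.7464*q + 31.9554)/(11.2225*q^6 + 8.107*q^5 - 28.6859*q^4 - 12.699*q^3 + 19.5966*q^2 + 2.43*q + 0.0729)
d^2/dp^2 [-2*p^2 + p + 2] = -4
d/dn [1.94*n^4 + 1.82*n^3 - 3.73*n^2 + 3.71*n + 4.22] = 7.76*n^3 + 5.46*n^2 - 7.46*n + 3.71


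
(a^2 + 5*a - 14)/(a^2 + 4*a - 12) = (a + 7)/(a + 6)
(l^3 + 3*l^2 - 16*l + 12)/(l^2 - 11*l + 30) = (l^3 + 3*l^2 - 16*l + 12)/(l^2 - 11*l + 30)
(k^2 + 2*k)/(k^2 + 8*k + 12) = k/(k + 6)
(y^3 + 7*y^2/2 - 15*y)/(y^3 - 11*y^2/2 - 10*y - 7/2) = y*(-2*y^2 - 7*y + 30)/(-2*y^3 + 11*y^2 + 20*y + 7)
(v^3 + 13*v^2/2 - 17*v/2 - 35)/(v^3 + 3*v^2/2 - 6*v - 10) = (v + 7)/(v + 2)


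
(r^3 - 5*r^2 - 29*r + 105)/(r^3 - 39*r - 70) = (r - 3)/(r + 2)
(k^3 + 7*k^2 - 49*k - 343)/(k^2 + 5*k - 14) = (k^2 - 49)/(k - 2)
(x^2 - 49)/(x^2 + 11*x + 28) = (x - 7)/(x + 4)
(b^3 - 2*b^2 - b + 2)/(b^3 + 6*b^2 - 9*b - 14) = (b - 1)/(b + 7)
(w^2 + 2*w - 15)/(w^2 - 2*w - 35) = (w - 3)/(w - 7)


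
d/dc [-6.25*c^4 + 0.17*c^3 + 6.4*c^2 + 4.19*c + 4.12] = -25.0*c^3 + 0.51*c^2 + 12.8*c + 4.19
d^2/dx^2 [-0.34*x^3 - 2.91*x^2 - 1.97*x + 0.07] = -2.04*x - 5.82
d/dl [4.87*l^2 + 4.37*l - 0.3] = 9.74*l + 4.37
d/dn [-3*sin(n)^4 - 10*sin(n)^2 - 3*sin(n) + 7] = (-29*sin(n) + 3*sin(3*n) - 3)*cos(n)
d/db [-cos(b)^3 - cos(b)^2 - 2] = (3*cos(b) + 2)*sin(b)*cos(b)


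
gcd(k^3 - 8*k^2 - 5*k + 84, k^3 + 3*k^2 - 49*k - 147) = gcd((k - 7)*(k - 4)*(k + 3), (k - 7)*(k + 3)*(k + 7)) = k^2 - 4*k - 21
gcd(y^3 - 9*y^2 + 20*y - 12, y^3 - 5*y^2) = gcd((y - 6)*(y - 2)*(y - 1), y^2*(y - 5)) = 1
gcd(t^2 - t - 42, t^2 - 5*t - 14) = t - 7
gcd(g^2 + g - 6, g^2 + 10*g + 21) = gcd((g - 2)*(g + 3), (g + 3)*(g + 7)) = g + 3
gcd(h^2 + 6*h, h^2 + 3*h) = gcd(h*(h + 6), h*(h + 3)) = h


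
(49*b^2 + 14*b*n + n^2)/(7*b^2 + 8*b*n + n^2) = (7*b + n)/(b + n)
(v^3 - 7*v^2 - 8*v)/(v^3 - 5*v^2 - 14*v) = (-v^2 + 7*v + 8)/(-v^2 + 5*v + 14)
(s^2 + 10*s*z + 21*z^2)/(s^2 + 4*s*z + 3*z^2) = (s + 7*z)/(s + z)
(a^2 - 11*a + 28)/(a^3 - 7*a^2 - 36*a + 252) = (a - 4)/(a^2 - 36)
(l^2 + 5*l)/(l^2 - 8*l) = (l + 5)/(l - 8)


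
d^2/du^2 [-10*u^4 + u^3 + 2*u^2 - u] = -120*u^2 + 6*u + 4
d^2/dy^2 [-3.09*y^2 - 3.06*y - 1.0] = -6.18000000000000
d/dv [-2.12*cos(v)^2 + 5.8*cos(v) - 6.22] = (4.24*cos(v) - 5.8)*sin(v)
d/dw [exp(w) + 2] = exp(w)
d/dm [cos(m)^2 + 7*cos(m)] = -(2*cos(m) + 7)*sin(m)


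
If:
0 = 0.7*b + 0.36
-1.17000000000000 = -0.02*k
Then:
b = -0.51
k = 58.50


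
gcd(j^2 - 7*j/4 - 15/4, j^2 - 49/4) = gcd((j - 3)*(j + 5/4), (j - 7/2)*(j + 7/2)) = 1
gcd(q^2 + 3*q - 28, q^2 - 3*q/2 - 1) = 1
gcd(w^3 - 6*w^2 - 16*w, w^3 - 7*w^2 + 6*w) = w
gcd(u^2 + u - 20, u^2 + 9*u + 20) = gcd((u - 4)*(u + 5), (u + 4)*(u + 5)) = u + 5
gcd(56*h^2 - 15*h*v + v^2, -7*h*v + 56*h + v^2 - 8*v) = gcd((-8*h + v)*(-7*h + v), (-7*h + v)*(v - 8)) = -7*h + v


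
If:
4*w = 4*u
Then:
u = w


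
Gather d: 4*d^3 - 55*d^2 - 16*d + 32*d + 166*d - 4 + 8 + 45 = 4*d^3 - 55*d^2 + 182*d + 49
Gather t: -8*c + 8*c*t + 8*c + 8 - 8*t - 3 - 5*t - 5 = t*(8*c - 13)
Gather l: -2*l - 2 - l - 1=-3*l - 3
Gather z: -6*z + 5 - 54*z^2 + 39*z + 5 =-54*z^2 + 33*z + 10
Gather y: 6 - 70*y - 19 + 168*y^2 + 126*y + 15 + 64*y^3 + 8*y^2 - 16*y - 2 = 64*y^3 + 176*y^2 + 40*y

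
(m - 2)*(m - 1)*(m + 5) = m^3 + 2*m^2 - 13*m + 10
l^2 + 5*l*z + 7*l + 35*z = (l + 7)*(l + 5*z)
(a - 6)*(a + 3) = a^2 - 3*a - 18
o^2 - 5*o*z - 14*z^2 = (o - 7*z)*(o + 2*z)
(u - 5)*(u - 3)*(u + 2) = u^3 - 6*u^2 - u + 30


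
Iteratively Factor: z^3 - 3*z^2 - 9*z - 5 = (z - 5)*(z^2 + 2*z + 1) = (z - 5)*(z + 1)*(z + 1)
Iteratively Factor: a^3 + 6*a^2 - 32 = (a + 4)*(a^2 + 2*a - 8) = (a + 4)^2*(a - 2)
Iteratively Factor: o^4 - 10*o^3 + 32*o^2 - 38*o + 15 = (o - 3)*(o^3 - 7*o^2 + 11*o - 5) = (o - 3)*(o - 1)*(o^2 - 6*o + 5) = (o - 5)*(o - 3)*(o - 1)*(o - 1)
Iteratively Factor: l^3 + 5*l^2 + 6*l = (l + 2)*(l^2 + 3*l) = l*(l + 2)*(l + 3)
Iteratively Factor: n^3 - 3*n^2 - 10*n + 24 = (n - 4)*(n^2 + n - 6) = (n - 4)*(n - 2)*(n + 3)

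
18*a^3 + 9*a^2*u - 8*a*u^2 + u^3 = (-6*a + u)*(-3*a + u)*(a + u)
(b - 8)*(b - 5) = b^2 - 13*b + 40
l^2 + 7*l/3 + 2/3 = (l + 1/3)*(l + 2)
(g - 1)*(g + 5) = g^2 + 4*g - 5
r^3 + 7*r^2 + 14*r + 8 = (r + 1)*(r + 2)*(r + 4)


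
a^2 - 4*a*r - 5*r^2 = (a - 5*r)*(a + r)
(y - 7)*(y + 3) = y^2 - 4*y - 21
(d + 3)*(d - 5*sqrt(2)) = d^2 - 5*sqrt(2)*d + 3*d - 15*sqrt(2)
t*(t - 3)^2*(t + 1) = t^4 - 5*t^3 + 3*t^2 + 9*t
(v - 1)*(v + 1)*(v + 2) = v^3 + 2*v^2 - v - 2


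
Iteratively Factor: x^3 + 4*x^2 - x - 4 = (x - 1)*(x^2 + 5*x + 4) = (x - 1)*(x + 1)*(x + 4)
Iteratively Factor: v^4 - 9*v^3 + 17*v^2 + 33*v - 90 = (v - 3)*(v^3 - 6*v^2 - v + 30) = (v - 3)^2*(v^2 - 3*v - 10) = (v - 3)^2*(v + 2)*(v - 5)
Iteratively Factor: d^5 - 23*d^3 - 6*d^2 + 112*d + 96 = (d - 4)*(d^4 + 4*d^3 - 7*d^2 - 34*d - 24) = (d - 4)*(d + 4)*(d^3 - 7*d - 6) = (d - 4)*(d - 3)*(d + 4)*(d^2 + 3*d + 2) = (d - 4)*(d - 3)*(d + 1)*(d + 4)*(d + 2)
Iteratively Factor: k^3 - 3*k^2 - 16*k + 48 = (k - 3)*(k^2 - 16) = (k - 4)*(k - 3)*(k + 4)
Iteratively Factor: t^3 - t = (t + 1)*(t^2 - t) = (t - 1)*(t + 1)*(t)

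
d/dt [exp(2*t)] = 2*exp(2*t)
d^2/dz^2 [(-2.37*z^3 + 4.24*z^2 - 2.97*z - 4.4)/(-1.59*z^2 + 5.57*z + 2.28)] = (7.105427357601e-15*z^5 + 104.156964*z^3 + 155.105064*z^2 - 95.284008*z + 185.402824)/(4.019679*z^6 - 42.244551*z^5 + 130.696569*z^4 - 51.654509*z^3 - 187.413948*z^2 - 86.865264*z - 11.852352)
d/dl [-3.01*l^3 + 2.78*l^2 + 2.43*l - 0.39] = -9.03*l^2 + 5.56*l + 2.43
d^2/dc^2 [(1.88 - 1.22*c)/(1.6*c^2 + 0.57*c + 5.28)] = (-(1.22*c - 1.88)*(3.2*c + 0.57)*(6.4*c + 1.14) + (11.712*c - 4.6252)*(1.6*c^2 + 0.57*c + 5.28))/(1.6*c^2 + 0.57*c + 5.28)^3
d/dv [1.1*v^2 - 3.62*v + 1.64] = 2.2*v - 3.62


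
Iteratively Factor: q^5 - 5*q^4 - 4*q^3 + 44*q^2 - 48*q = (q - 4)*(q^4 - q^3 - 8*q^2 + 12*q) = (q - 4)*(q + 3)*(q^3 - 4*q^2 + 4*q) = (q - 4)*(q - 2)*(q + 3)*(q^2 - 2*q) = (q - 4)*(q - 2)^2*(q + 3)*(q)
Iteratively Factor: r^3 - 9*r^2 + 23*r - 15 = (r - 3)*(r^2 - 6*r + 5) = (r - 3)*(r - 1)*(r - 5)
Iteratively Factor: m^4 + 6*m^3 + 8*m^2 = (m + 2)*(m^3 + 4*m^2) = (m + 2)*(m + 4)*(m^2) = m*(m + 2)*(m + 4)*(m)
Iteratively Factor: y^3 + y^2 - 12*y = (y + 4)*(y^2 - 3*y) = (y - 3)*(y + 4)*(y)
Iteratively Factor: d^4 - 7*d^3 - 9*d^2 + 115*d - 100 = (d + 4)*(d^3 - 11*d^2 + 35*d - 25) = (d - 5)*(d + 4)*(d^2 - 6*d + 5) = (d - 5)^2*(d + 4)*(d - 1)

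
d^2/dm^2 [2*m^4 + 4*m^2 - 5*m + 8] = 24*m^2 + 8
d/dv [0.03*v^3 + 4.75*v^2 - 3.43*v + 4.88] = 0.09*v^2 + 9.5*v - 3.43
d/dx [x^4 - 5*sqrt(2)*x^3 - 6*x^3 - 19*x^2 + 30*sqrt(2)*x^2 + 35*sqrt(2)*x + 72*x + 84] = 4*x^3 - 15*sqrt(2)*x^2 - 18*x^2 - 38*x + 60*sqrt(2)*x + 35*sqrt(2) + 72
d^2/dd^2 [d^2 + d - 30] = 2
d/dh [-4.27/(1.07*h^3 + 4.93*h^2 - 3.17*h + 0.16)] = (13.7067*h^2 + 42.1022*h - 13.5359)/(1.07*h^3 + 4.93*h^2 - 3.17*h + 0.16)^2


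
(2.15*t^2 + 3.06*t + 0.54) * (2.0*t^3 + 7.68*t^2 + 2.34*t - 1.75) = 4.3*t^5 + 22.632*t^4 + 29.6118*t^3 + 7.5451*t^2 - 4.0914*t - 0.945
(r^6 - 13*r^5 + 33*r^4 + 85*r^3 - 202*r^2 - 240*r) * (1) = r^6 - 13*r^5 + 33*r^4 + 85*r^3 - 202*r^2 - 240*r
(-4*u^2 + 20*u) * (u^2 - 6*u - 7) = -4*u^4 + 44*u^3 - 92*u^2 - 140*u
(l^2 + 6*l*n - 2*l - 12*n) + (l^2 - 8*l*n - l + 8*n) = 2*l^2 - 2*l*n - 3*l - 4*n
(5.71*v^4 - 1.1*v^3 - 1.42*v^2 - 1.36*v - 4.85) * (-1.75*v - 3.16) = -9.9925*v^5 - 16.1186*v^4 + 5.961*v^3 + 6.8672*v^2 + 12.7851*v + 15.326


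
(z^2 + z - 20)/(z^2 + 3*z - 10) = (z - 4)/(z - 2)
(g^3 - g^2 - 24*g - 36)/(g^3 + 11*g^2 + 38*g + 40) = (g^2 - 3*g - 18)/(g^2 + 9*g + 20)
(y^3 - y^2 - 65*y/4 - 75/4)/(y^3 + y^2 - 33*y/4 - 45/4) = (y - 5)/(y - 3)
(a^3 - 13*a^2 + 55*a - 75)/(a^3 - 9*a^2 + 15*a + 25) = (a - 3)/(a + 1)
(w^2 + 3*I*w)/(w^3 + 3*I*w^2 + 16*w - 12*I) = w*(w + 3*I)/(w^3 + 3*I*w^2 + 16*w - 12*I)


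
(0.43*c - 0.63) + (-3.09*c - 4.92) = -2.66*c - 5.55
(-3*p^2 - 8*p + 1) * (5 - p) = 3*p^3 - 7*p^2 - 41*p + 5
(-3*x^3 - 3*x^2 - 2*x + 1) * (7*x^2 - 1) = -21*x^5 - 21*x^4 - 11*x^3 + 10*x^2 + 2*x - 1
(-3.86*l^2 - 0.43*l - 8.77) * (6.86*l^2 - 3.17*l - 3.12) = -26.4796*l^4 + 9.2864*l^3 - 46.7559*l^2 + 29.1425*l + 27.3624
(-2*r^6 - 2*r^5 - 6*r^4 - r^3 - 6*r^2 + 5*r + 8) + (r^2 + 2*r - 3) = -2*r^6 - 2*r^5 - 6*r^4 - r^3 - 5*r^2 + 7*r + 5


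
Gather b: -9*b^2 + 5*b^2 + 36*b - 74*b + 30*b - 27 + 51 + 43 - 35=-4*b^2 - 8*b + 32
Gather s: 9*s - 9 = 9*s - 9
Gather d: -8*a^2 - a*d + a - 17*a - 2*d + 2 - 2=-8*a^2 - 16*a + d*(-a - 2)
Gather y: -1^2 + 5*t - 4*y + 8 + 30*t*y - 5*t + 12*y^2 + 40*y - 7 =12*y^2 + y*(30*t + 36)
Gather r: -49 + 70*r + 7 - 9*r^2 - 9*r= -9*r^2 + 61*r - 42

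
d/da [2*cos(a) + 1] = -2*sin(a)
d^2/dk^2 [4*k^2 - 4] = 8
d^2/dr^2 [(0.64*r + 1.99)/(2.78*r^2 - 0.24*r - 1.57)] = ((-10.6752*r - 10.7572)*(-2.78*r^2 + 0.24*r + 1.57) - (0.64*r + 1.99)*(5.56*r - 0.24)*(11.12*r - 0.48))/(-2.78*r^2 + 0.24*r + 1.57)^3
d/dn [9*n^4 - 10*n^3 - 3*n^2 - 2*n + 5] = 36*n^3 - 30*n^2 - 6*n - 2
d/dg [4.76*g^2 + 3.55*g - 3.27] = 9.52*g + 3.55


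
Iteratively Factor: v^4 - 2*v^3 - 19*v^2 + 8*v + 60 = (v + 3)*(v^3 - 5*v^2 - 4*v + 20) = (v + 2)*(v + 3)*(v^2 - 7*v + 10) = (v - 2)*(v + 2)*(v + 3)*(v - 5)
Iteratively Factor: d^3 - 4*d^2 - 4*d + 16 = (d - 2)*(d^2 - 2*d - 8) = (d - 4)*(d - 2)*(d + 2)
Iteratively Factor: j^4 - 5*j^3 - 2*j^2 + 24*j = (j - 3)*(j^3 - 2*j^2 - 8*j) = (j - 3)*(j + 2)*(j^2 - 4*j) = (j - 4)*(j - 3)*(j + 2)*(j)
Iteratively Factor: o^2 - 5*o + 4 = (o - 4)*(o - 1)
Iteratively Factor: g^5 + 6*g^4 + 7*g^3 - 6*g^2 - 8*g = (g)*(g^4 + 6*g^3 + 7*g^2 - 6*g - 8) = g*(g + 2)*(g^3 + 4*g^2 - g - 4) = g*(g + 2)*(g + 4)*(g^2 - 1) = g*(g - 1)*(g + 2)*(g + 4)*(g + 1)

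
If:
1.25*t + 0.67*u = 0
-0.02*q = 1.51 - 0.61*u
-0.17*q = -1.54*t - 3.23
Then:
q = 6.02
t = -1.43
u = 2.67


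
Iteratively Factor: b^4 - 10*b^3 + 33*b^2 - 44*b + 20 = (b - 2)*(b^3 - 8*b^2 + 17*b - 10) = (b - 2)^2*(b^2 - 6*b + 5) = (b - 2)^2*(b - 1)*(b - 5)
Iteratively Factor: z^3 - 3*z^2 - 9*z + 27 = (z + 3)*(z^2 - 6*z + 9) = (z - 3)*(z + 3)*(z - 3)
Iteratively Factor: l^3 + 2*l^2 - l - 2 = (l - 1)*(l^2 + 3*l + 2) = (l - 1)*(l + 1)*(l + 2)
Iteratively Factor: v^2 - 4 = (v + 2)*(v - 2)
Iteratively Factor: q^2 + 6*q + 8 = (q + 4)*(q + 2)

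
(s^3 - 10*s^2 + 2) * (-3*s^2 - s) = -3*s^5 + 29*s^4 + 10*s^3 - 6*s^2 - 2*s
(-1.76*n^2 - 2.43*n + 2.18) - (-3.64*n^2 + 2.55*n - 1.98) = 1.88*n^2 - 4.98*n + 4.16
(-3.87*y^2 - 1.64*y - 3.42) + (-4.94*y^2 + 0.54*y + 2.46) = -8.81*y^2 - 1.1*y - 0.96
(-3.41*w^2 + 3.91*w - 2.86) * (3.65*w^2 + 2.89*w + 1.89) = -12.4465*w^4 + 4.4166*w^3 - 5.584*w^2 - 0.8755*w - 5.4054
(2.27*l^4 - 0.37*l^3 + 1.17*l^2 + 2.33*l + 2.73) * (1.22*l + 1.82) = 2.7694*l^5 + 3.68*l^4 + 0.754*l^3 + 4.972*l^2 + 7.5712*l + 4.9686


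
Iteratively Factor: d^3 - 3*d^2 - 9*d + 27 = (d + 3)*(d^2 - 6*d + 9) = (d - 3)*(d + 3)*(d - 3)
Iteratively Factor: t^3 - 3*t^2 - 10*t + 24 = (t + 3)*(t^2 - 6*t + 8) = (t - 4)*(t + 3)*(t - 2)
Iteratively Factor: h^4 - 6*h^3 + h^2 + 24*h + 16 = (h - 4)*(h^3 - 2*h^2 - 7*h - 4) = (h - 4)*(h + 1)*(h^2 - 3*h - 4) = (h - 4)^2*(h + 1)*(h + 1)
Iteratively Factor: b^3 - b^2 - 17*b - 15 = (b + 1)*(b^2 - 2*b - 15) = (b + 1)*(b + 3)*(b - 5)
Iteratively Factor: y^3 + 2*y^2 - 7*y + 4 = (y + 4)*(y^2 - 2*y + 1) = (y - 1)*(y + 4)*(y - 1)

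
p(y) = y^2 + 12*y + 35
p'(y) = 2*y + 12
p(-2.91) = 8.55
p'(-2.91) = 6.18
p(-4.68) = 0.74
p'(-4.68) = 2.64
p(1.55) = 56.00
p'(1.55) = 15.10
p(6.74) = 161.31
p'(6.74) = 25.48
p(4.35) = 106.12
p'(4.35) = 20.70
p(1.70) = 58.29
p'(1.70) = 15.40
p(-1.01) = 23.90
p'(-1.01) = 9.98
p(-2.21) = 13.36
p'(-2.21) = 7.58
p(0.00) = 35.00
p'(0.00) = 12.00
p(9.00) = 224.00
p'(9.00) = 30.00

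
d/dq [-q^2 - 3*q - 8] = -2*q - 3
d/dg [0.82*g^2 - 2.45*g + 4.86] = 1.64*g - 2.45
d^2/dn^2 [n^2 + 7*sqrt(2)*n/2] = 2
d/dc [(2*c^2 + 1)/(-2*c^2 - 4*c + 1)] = 4*(-2*c^2 + 2*c + 1)/(4*c^4 + 16*c^3 + 12*c^2 - 8*c + 1)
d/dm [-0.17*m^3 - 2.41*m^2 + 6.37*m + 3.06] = -0.51*m^2 - 4.82*m + 6.37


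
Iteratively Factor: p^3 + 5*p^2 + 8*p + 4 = (p + 1)*(p^2 + 4*p + 4) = (p + 1)*(p + 2)*(p + 2)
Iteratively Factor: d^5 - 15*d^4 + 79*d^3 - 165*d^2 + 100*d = (d)*(d^4 - 15*d^3 + 79*d^2 - 165*d + 100) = d*(d - 4)*(d^3 - 11*d^2 + 35*d - 25) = d*(d - 4)*(d - 1)*(d^2 - 10*d + 25) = d*(d - 5)*(d - 4)*(d - 1)*(d - 5)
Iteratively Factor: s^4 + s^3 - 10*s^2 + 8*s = (s)*(s^3 + s^2 - 10*s + 8) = s*(s - 1)*(s^2 + 2*s - 8) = s*(s - 1)*(s + 4)*(s - 2)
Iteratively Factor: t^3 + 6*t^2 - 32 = (t - 2)*(t^2 + 8*t + 16) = (t - 2)*(t + 4)*(t + 4)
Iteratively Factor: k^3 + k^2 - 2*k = (k + 2)*(k^2 - k) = (k - 1)*(k + 2)*(k)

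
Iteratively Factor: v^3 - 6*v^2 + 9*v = (v)*(v^2 - 6*v + 9) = v*(v - 3)*(v - 3)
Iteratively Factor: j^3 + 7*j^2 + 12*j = (j)*(j^2 + 7*j + 12) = j*(j + 4)*(j + 3)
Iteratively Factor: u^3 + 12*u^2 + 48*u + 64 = (u + 4)*(u^2 + 8*u + 16) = (u + 4)^2*(u + 4)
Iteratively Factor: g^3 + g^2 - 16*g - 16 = (g + 1)*(g^2 - 16) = (g - 4)*(g + 1)*(g + 4)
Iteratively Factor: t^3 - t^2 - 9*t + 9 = (t + 3)*(t^2 - 4*t + 3) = (t - 1)*(t + 3)*(t - 3)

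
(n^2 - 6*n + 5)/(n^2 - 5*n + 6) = (n^2 - 6*n + 5)/(n^2 - 5*n + 6)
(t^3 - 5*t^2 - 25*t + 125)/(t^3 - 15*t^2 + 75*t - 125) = (t + 5)/(t - 5)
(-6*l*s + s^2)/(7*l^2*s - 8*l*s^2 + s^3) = (-6*l + s)/(7*l^2 - 8*l*s + s^2)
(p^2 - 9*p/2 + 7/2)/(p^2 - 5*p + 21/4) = 2*(p - 1)/(2*p - 3)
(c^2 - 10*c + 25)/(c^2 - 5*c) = (c - 5)/c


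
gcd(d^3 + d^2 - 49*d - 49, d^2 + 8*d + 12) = 1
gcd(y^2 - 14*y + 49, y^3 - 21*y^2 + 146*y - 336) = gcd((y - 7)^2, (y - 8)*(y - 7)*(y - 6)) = y - 7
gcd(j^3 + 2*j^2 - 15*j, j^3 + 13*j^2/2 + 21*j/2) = j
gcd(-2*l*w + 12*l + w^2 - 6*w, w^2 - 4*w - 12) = w - 6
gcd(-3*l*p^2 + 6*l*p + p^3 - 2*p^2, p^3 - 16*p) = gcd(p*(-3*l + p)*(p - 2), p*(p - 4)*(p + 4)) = p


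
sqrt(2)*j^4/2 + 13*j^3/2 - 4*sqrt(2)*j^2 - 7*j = j*(j - sqrt(2))*(j + 7*sqrt(2))*(sqrt(2)*j/2 + 1/2)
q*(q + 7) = q^2 + 7*q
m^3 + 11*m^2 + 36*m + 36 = (m + 2)*(m + 3)*(m + 6)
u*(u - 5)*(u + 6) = u^3 + u^2 - 30*u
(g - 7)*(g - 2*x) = g^2 - 2*g*x - 7*g + 14*x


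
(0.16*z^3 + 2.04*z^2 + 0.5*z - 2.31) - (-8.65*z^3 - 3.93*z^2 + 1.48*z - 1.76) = 8.81*z^3 + 5.97*z^2 - 0.98*z - 0.55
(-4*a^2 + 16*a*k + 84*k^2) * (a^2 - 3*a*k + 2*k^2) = -4*a^4 + 28*a^3*k + 28*a^2*k^2 - 220*a*k^3 + 168*k^4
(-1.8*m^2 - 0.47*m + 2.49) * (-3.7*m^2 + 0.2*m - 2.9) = 6.66*m^4 + 1.379*m^3 - 4.087*m^2 + 1.861*m - 7.221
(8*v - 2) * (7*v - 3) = 56*v^2 - 38*v + 6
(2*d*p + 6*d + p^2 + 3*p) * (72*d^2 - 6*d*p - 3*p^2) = 144*d^3*p + 432*d^3 + 60*d^2*p^2 + 180*d^2*p - 12*d*p^3 - 36*d*p^2 - 3*p^4 - 9*p^3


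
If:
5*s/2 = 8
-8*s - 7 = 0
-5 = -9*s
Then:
No Solution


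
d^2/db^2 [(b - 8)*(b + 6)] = 2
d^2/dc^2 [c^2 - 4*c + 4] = 2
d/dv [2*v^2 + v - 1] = 4*v + 1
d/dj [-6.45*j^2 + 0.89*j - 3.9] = 0.89 - 12.9*j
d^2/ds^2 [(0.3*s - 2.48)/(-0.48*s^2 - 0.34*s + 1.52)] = (-(0.3*s - 2.48)*(0.96*s + 0.34)*(1.92*s + 0.68) + (0.864*s - 2.1768)*(0.48*s^2 + 0.34*s - 1.52))/(0.48*s^2 + 0.34*s - 1.52)^3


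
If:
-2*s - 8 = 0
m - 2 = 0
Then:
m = 2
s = -4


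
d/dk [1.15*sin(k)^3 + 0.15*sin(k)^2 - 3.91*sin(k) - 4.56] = (3.45*sin(k)^2 + 0.3*sin(k) - 3.91)*cos(k)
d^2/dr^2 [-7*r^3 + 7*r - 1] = -42*r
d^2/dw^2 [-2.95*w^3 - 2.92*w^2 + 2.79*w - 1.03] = -17.7*w - 5.84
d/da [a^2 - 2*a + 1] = 2*a - 2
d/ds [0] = 0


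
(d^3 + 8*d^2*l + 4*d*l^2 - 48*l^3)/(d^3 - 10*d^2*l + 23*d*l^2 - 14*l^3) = (d^2 + 10*d*l + 24*l^2)/(d^2 - 8*d*l + 7*l^2)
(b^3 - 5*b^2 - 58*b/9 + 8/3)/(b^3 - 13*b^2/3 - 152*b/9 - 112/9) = (3*b^2 - 19*b + 6)/(3*b^2 - 17*b - 28)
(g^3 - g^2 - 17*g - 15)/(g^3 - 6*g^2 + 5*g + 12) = (g^2 - 2*g - 15)/(g^2 - 7*g + 12)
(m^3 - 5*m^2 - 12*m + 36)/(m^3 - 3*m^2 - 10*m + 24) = (m - 6)/(m - 4)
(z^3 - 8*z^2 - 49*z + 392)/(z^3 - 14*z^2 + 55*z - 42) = (z^2 - z - 56)/(z^2 - 7*z + 6)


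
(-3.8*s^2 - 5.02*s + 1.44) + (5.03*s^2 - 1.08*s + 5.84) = 1.23*s^2 - 6.1*s + 7.28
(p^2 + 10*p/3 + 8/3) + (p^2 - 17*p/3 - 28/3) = 2*p^2 - 7*p/3 - 20/3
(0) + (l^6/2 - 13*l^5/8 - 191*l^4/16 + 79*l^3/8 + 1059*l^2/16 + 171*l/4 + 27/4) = l^6/2 - 13*l^5/8 - 191*l^4/16 + 79*l^3/8 + 1059*l^2/16 + 171*l/4 + 27/4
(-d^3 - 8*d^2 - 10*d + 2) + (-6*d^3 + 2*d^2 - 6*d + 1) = -7*d^3 - 6*d^2 - 16*d + 3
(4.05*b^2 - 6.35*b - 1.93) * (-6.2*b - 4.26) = -25.11*b^3 + 22.117*b^2 + 39.017*b + 8.2218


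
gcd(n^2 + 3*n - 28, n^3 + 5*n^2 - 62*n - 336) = n + 7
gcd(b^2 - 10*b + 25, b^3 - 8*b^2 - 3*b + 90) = b - 5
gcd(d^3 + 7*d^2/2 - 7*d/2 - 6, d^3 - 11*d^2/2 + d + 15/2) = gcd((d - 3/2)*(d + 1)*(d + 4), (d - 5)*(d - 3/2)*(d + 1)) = d^2 - d/2 - 3/2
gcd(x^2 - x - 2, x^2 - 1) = x + 1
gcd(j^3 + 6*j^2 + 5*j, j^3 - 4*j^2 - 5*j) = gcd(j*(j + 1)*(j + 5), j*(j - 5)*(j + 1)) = j^2 + j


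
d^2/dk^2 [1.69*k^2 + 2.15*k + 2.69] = 3.38000000000000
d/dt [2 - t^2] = -2*t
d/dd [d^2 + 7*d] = 2*d + 7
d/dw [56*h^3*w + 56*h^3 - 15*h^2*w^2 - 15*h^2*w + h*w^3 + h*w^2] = h*(56*h^2 - 30*h*w - 15*h + 3*w^2 + 2*w)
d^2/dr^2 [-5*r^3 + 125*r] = -30*r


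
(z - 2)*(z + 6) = z^2 + 4*z - 12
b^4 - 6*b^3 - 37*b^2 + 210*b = b*(b - 7)*(b - 5)*(b + 6)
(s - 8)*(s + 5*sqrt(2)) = s^2 - 8*s + 5*sqrt(2)*s - 40*sqrt(2)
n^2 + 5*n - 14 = (n - 2)*(n + 7)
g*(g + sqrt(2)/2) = g^2 + sqrt(2)*g/2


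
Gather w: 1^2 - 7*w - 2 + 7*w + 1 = 0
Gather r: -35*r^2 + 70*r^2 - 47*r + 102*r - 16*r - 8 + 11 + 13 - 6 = 35*r^2 + 39*r + 10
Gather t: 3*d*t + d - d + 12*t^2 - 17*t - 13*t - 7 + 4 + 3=12*t^2 + t*(3*d - 30)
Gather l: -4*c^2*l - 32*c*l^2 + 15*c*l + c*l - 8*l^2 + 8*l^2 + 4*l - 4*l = -32*c*l^2 + l*(-4*c^2 + 16*c)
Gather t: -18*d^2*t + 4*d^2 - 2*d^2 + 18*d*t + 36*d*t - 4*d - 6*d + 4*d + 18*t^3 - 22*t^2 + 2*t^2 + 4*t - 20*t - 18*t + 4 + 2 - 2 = 2*d^2 - 6*d + 18*t^3 - 20*t^2 + t*(-18*d^2 + 54*d - 34) + 4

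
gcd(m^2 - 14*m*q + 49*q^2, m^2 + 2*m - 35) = 1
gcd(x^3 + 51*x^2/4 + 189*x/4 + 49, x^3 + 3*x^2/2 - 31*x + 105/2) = x + 7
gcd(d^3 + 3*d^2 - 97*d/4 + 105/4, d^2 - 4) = 1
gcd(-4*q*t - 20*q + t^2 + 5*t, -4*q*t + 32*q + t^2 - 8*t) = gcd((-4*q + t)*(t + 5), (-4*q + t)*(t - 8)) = 4*q - t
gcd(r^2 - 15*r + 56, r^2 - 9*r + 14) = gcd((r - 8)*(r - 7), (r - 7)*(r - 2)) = r - 7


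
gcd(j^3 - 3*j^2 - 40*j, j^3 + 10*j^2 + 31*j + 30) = j + 5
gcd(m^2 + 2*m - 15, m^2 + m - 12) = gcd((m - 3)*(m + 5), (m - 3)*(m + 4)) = m - 3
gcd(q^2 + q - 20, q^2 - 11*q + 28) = q - 4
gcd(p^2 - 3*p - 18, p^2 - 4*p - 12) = p - 6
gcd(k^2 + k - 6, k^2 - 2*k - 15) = k + 3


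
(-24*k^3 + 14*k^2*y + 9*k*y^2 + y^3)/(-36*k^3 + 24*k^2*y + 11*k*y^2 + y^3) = (4*k + y)/(6*k + y)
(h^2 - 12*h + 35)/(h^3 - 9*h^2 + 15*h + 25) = (h - 7)/(h^2 - 4*h - 5)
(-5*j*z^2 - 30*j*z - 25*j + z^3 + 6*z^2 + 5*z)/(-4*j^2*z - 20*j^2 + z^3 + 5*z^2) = (-5*j*z - 5*j + z^2 + z)/(-4*j^2 + z^2)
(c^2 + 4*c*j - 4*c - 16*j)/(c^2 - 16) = (c + 4*j)/(c + 4)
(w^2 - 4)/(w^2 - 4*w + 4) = (w + 2)/(w - 2)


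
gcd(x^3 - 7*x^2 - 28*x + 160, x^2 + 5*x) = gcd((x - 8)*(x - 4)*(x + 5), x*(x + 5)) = x + 5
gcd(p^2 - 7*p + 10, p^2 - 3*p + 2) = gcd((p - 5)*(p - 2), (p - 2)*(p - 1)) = p - 2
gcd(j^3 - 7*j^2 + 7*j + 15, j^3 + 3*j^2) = 1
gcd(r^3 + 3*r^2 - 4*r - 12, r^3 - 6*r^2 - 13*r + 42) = r^2 + r - 6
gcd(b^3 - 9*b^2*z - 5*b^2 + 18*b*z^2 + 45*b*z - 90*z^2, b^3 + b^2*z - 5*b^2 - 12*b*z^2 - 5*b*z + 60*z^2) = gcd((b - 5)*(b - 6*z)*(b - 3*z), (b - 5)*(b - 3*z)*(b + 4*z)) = -b^2 + 3*b*z + 5*b - 15*z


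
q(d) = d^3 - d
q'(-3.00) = 26.00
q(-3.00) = -24.00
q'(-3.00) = 26.00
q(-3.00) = -24.00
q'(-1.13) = 2.83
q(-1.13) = -0.31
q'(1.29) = 3.99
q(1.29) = 0.86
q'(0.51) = -0.22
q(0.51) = -0.38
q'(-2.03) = 11.36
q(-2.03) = -6.34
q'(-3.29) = 31.47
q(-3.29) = -32.32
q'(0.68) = 0.39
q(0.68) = -0.37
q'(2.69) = 20.71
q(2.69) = 16.78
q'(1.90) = 9.83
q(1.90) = 4.96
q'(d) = 3*d^2 - 1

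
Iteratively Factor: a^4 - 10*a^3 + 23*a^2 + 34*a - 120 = (a - 4)*(a^3 - 6*a^2 - a + 30) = (a - 4)*(a - 3)*(a^2 - 3*a - 10) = (a - 5)*(a - 4)*(a - 3)*(a + 2)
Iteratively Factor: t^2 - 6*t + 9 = (t - 3)*(t - 3)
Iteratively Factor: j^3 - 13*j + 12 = (j + 4)*(j^2 - 4*j + 3) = (j - 3)*(j + 4)*(j - 1)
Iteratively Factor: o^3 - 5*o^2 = (o)*(o^2 - 5*o) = o*(o - 5)*(o)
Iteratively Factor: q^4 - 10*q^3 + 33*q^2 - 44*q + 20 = (q - 2)*(q^3 - 8*q^2 + 17*q - 10) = (q - 5)*(q - 2)*(q^2 - 3*q + 2) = (q - 5)*(q - 2)^2*(q - 1)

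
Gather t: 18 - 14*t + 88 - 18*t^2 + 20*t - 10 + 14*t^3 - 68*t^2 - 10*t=14*t^3 - 86*t^2 - 4*t + 96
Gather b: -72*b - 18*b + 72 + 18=90 - 90*b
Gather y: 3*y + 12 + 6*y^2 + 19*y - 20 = 6*y^2 + 22*y - 8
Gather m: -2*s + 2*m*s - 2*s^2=2*m*s - 2*s^2 - 2*s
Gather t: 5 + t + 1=t + 6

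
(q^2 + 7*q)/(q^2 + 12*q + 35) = q/(q + 5)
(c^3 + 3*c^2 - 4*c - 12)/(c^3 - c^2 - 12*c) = (c^2 - 4)/(c*(c - 4))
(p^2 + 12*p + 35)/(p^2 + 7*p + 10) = (p + 7)/(p + 2)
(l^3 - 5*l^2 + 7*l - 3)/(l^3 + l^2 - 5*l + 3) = (l - 3)/(l + 3)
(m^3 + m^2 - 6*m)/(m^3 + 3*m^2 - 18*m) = (m^2 + m - 6)/(m^2 + 3*m - 18)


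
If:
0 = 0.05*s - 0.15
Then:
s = 3.00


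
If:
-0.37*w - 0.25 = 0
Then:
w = -0.68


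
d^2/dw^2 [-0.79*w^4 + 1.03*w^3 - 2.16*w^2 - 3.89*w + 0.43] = -9.48*w^2 + 6.18*w - 4.32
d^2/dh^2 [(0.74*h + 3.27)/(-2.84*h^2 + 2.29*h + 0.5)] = ((0.74*h + 3.27)*(5.68*h - 2.29)*(11.36*h - 4.58) + (12.6096*h + 15.1844)*(-2.84*h^2 + 2.29*h + 0.5))/(-2.84*h^2 + 2.29*h + 0.5)^3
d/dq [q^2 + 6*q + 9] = 2*q + 6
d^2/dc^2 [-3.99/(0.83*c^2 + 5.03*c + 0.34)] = (5.497422*c^2 + 33.315702*c - 3.99*(1.66*c + 5.03)*(3.32*c + 10.06) + 2.251956)/(0.83*c^2 + 5.03*c + 0.34)^3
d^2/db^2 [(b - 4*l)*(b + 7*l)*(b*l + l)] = 2*l*(3*b + 3*l + 1)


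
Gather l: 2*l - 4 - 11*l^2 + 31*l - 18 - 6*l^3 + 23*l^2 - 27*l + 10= -6*l^3 + 12*l^2 + 6*l - 12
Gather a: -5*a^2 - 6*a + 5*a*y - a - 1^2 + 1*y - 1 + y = -5*a^2 + a*(5*y - 7) + 2*y - 2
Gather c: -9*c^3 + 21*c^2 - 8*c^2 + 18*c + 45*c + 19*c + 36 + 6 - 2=-9*c^3 + 13*c^2 + 82*c + 40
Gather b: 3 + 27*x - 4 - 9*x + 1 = 18*x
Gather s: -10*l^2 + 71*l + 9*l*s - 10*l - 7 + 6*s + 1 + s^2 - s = -10*l^2 + 61*l + s^2 + s*(9*l + 5) - 6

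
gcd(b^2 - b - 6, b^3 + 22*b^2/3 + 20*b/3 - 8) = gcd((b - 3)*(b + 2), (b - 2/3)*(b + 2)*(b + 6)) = b + 2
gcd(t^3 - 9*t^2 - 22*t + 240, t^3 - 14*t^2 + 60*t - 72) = t - 6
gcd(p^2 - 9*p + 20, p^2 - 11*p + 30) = p - 5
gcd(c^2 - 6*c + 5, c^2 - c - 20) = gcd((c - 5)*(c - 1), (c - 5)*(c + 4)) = c - 5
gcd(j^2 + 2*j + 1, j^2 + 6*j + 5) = j + 1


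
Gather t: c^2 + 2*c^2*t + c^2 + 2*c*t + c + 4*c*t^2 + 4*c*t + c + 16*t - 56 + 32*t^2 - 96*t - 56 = 2*c^2 + 2*c + t^2*(4*c + 32) + t*(2*c^2 + 6*c - 80) - 112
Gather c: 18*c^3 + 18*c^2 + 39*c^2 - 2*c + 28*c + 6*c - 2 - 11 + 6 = 18*c^3 + 57*c^2 + 32*c - 7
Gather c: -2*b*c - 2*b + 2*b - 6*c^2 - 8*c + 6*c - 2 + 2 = -6*c^2 + c*(-2*b - 2)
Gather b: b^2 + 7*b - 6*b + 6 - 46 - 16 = b^2 + b - 56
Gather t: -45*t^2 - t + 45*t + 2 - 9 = -45*t^2 + 44*t - 7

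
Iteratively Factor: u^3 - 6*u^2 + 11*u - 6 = (u - 3)*(u^2 - 3*u + 2) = (u - 3)*(u - 2)*(u - 1)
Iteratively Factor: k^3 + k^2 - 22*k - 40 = (k + 4)*(k^2 - 3*k - 10) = (k - 5)*(k + 4)*(k + 2)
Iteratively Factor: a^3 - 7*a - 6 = (a + 1)*(a^2 - a - 6) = (a + 1)*(a + 2)*(a - 3)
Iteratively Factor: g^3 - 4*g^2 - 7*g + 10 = (g + 2)*(g^2 - 6*g + 5) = (g - 1)*(g + 2)*(g - 5)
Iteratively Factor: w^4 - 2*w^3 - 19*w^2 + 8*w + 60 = (w - 2)*(w^3 - 19*w - 30) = (w - 2)*(w + 2)*(w^2 - 2*w - 15) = (w - 2)*(w + 2)*(w + 3)*(w - 5)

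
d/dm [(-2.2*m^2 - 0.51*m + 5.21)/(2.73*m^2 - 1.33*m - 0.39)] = (4.3183*m^2 - 26.7306*m + 7.1282)/(7.4529*m^4 - 7.2618*m^3 - 0.3605*m^2 + 1.0374*m + 0.1521)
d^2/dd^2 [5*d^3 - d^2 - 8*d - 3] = 30*d - 2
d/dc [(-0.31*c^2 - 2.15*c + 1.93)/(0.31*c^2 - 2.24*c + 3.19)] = (1.3609*c^2 - 3.1744*c - 2.5353)/(0.0961*c^4 - 1.3888*c^3 + 6.9954*c^2 - 14.2912*c + 10.1761)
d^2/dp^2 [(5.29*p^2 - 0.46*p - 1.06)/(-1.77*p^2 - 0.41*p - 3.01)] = (10.560174*p^3 + 189.026442*p^2 - 10.089*p - 107.929582)/(5.545233*p^6 + 3.853467*p^5 + 29.182698*p^4 + 13.175063*p^3 + 49.627074*p^2 + 11.143923*p + 27.270901)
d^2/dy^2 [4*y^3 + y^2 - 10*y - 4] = 24*y + 2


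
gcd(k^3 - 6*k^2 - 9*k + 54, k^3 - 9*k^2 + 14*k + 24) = k - 6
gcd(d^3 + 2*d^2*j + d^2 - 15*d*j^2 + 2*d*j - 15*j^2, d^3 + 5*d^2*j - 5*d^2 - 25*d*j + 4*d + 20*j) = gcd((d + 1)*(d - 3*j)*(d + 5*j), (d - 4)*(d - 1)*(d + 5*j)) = d + 5*j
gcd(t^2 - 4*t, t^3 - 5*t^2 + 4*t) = t^2 - 4*t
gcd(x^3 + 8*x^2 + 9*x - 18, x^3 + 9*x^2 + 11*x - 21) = x^2 + 2*x - 3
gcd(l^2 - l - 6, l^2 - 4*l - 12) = l + 2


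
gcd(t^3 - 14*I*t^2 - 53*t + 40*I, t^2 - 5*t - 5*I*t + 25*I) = t - 5*I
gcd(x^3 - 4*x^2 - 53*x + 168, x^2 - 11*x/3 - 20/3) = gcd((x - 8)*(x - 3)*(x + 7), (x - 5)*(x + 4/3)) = 1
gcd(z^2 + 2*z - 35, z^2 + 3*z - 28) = z + 7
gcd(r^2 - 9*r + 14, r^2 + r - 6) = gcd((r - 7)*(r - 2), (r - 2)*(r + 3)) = r - 2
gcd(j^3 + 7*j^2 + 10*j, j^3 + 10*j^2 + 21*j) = j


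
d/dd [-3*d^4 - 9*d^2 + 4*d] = -12*d^3 - 18*d + 4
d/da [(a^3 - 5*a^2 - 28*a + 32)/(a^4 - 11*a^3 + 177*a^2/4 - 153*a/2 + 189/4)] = 4*(-4*a^5 + 28*a^4 + 377*a^3 - 2457*a^2 + 3906*a - 1500)/(16*a^7 - 304*a^6 + 2440*a^5 - 10704*a^4 + 27657*a^3 - 41985*a^2 + 34587*a - 11907)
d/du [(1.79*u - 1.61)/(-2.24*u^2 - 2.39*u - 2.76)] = (4.0096*u^2 - 7.2128*u - 8.7883)/(5.0176*u^4 + 10.7072*u^3 + 18.0769*u^2 + 13.1928*u + 7.6176)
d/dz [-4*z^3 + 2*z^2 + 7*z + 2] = -12*z^2 + 4*z + 7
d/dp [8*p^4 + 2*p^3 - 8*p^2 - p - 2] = 32*p^3 + 6*p^2 - 16*p - 1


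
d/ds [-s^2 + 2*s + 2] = 2 - 2*s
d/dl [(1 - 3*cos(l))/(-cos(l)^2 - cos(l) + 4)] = (-3*sin(l)^2 - 2*cos(l) + 14)*sin(l)/(cos(l)^2 + cos(l) - 4)^2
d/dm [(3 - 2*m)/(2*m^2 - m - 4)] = (-4*m^2 + 2*m + (2*m - 3)*(4*m - 1) + 8)/(-2*m^2 + m + 4)^2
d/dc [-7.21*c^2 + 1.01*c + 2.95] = 1.01 - 14.42*c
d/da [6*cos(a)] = -6*sin(a)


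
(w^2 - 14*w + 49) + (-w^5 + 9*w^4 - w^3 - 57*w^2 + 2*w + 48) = -w^5 + 9*w^4 - w^3 - 56*w^2 - 12*w + 97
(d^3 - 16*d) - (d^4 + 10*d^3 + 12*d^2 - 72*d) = -d^4 - 9*d^3 - 12*d^2 + 56*d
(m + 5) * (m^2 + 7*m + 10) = m^3 + 12*m^2 + 45*m + 50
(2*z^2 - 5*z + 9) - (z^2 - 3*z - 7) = z^2 - 2*z + 16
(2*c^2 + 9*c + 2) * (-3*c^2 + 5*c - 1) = -6*c^4 - 17*c^3 + 37*c^2 + c - 2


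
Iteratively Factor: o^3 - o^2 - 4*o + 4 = (o - 2)*(o^2 + o - 2) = (o - 2)*(o + 2)*(o - 1)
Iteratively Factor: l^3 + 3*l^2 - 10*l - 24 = (l + 2)*(l^2 + l - 12) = (l + 2)*(l + 4)*(l - 3)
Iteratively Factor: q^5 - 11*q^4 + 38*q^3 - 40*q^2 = (q)*(q^4 - 11*q^3 + 38*q^2 - 40*q) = q*(q - 4)*(q^3 - 7*q^2 + 10*q) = q*(q - 5)*(q - 4)*(q^2 - 2*q) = q^2*(q - 5)*(q - 4)*(q - 2)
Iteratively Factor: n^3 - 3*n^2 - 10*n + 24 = (n + 3)*(n^2 - 6*n + 8) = (n - 4)*(n + 3)*(n - 2)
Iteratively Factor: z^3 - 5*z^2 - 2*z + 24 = (z - 4)*(z^2 - z - 6) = (z - 4)*(z + 2)*(z - 3)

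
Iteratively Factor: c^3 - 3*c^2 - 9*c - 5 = (c + 1)*(c^2 - 4*c - 5) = (c - 5)*(c + 1)*(c + 1)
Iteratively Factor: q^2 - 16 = (q + 4)*(q - 4)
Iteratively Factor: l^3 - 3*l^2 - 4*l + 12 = (l + 2)*(l^2 - 5*l + 6) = (l - 3)*(l + 2)*(l - 2)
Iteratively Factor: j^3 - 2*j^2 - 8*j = (j + 2)*(j^2 - 4*j) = (j - 4)*(j + 2)*(j)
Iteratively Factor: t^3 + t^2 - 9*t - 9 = (t - 3)*(t^2 + 4*t + 3) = (t - 3)*(t + 3)*(t + 1)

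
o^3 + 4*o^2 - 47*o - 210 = (o - 7)*(o + 5)*(o + 6)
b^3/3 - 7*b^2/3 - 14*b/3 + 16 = (b/3 + 1)*(b - 8)*(b - 2)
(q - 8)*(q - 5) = q^2 - 13*q + 40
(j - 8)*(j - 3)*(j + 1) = j^3 - 10*j^2 + 13*j + 24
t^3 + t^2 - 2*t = t*(t - 1)*(t + 2)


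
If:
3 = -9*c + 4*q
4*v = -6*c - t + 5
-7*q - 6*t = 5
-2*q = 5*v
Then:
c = -949/27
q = -235/3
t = 815/9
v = 94/3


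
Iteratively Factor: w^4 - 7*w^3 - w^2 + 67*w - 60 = (w + 3)*(w^3 - 10*w^2 + 29*w - 20) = (w - 4)*(w + 3)*(w^2 - 6*w + 5) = (w - 4)*(w - 1)*(w + 3)*(w - 5)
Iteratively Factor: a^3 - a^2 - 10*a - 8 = (a + 2)*(a^2 - 3*a - 4) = (a + 1)*(a + 2)*(a - 4)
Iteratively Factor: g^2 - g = (g - 1)*(g)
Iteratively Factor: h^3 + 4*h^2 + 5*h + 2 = (h + 1)*(h^2 + 3*h + 2) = (h + 1)*(h + 2)*(h + 1)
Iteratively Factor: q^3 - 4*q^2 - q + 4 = (q - 4)*(q^2 - 1) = (q - 4)*(q - 1)*(q + 1)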